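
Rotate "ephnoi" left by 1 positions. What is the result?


Input: "ephnoi", rotate left by 1
First 1 characters: "e"
Remaining characters: "phnoi"
Concatenate remaining + first: "phnoi" + "e" = "phnoie"

phnoie


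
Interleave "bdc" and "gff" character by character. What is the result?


Interleaving "bdc" and "gff":
  Position 0: 'b' from first, 'g' from second => "bg"
  Position 1: 'd' from first, 'f' from second => "df"
  Position 2: 'c' from first, 'f' from second => "cf"
Result: bgdfcf

bgdfcf


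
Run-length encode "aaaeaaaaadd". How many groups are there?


Input: aaaeaaaaadd
Scanning for consecutive runs:
  Group 1: 'a' x 3 (positions 0-2)
  Group 2: 'e' x 1 (positions 3-3)
  Group 3: 'a' x 5 (positions 4-8)
  Group 4: 'd' x 2 (positions 9-10)
Total groups: 4

4


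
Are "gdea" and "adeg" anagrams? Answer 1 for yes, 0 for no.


Strings: "gdea", "adeg"
Sorted first:  adeg
Sorted second: adeg
Sorted forms match => anagrams

1


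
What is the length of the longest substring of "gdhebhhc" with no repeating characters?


Input: "gdhebhhc"
Sliding window (track last position of each char):
  Position 0 ('g'): window [0,0] length 1 -- new best
  Position 1 ('d'): window [0,1] length 2 -- new best
  Position 2 ('h'): window [0,2] length 3 -- new best
  Position 3 ('e'): window [0,3] length 4 -- new best
  Position 4 ('b'): window [0,4] length 5 -- new best
  Position 5 ('h'): repeat (last at 2), move window start to 3
  Position 5 ('h'): window [3,5] length 3
  Position 6 ('h'): repeat (last at 5), move window start to 6
  Position 6 ('h'): window [6,6] length 1
  Position 7 ('c'): window [6,7] length 2
Longest substring with no repeats: "gdheb" with length 5

5


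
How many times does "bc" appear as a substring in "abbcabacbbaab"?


Searching for "bc" in "abbcabacbbaab"
Scanning each position:
  Position 0: "ab" => no
  Position 1: "bb" => no
  Position 2: "bc" => MATCH
  Position 3: "ca" => no
  Position 4: "ab" => no
  Position 5: "ba" => no
  Position 6: "ac" => no
  Position 7: "cb" => no
  Position 8: "bb" => no
  Position 9: "ba" => no
  Position 10: "aa" => no
  Position 11: "ab" => no
Total occurrences: 1

1


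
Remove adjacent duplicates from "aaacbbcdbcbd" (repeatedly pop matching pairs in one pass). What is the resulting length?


Input: aaacbbcdbcbd
Stack-based adjacent duplicate removal:
  Read 'a': push. Stack: a
  Read 'a': matches stack top 'a' => pop. Stack: (empty)
  Read 'a': push. Stack: a
  Read 'c': push. Stack: ac
  Read 'b': push. Stack: acb
  Read 'b': matches stack top 'b' => pop. Stack: ac
  Read 'c': matches stack top 'c' => pop. Stack: a
  Read 'd': push. Stack: ad
  Read 'b': push. Stack: adb
  Read 'c': push. Stack: adbc
  Read 'b': push. Stack: adbcb
  Read 'd': push. Stack: adbcbd
Final stack: "adbcbd" (length 6)

6


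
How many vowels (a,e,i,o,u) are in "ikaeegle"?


Input: ikaeegle
Checking each character:
  'i' at position 0: vowel (running total: 1)
  'k' at position 1: consonant
  'a' at position 2: vowel (running total: 2)
  'e' at position 3: vowel (running total: 3)
  'e' at position 4: vowel (running total: 4)
  'g' at position 5: consonant
  'l' at position 6: consonant
  'e' at position 7: vowel (running total: 5)
Total vowels: 5

5


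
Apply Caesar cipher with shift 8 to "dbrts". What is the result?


Caesar cipher: shift "dbrts" by 8
  'd' (pos 3) + 8 = pos 11 = 'l'
  'b' (pos 1) + 8 = pos 9 = 'j'
  'r' (pos 17) + 8 = pos 25 = 'z'
  't' (pos 19) + 8 = pos 1 = 'b'
  's' (pos 18) + 8 = pos 0 = 'a'
Result: ljzba

ljzba


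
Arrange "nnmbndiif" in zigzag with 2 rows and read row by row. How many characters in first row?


Zigzag "nnmbndiif" into 2 rows:
Placing characters:
  'n' => row 0
  'n' => row 1
  'm' => row 0
  'b' => row 1
  'n' => row 0
  'd' => row 1
  'i' => row 0
  'i' => row 1
  'f' => row 0
Rows:
  Row 0: "nmnif"
  Row 1: "nbdi"
First row length: 5

5


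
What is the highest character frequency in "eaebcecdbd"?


Input: eaebcecdbd
Character counts:
  'a': 1
  'b': 2
  'c': 2
  'd': 2
  'e': 3
Maximum frequency: 3

3


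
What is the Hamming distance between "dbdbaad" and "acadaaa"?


Comparing "dbdbaad" and "acadaaa" position by position:
  Position 0: 'd' vs 'a' => differ
  Position 1: 'b' vs 'c' => differ
  Position 2: 'd' vs 'a' => differ
  Position 3: 'b' vs 'd' => differ
  Position 4: 'a' vs 'a' => same
  Position 5: 'a' vs 'a' => same
  Position 6: 'd' vs 'a' => differ
Total differences (Hamming distance): 5

5


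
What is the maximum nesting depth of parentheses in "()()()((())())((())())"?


Input: "()()()((())())((())())"
Tracking depth:
  Position 0 '(': depth becomes 1
  Position 1 ')': depth becomes 0
  Position 2 '(': depth becomes 1
  Position 3 ')': depth becomes 0
  Position 4 '(': depth becomes 1
  Position 5 ')': depth becomes 0
  Position 6 '(': depth becomes 1
  Position 7 '(': depth becomes 2
  Position 8 '(': depth becomes 3
  Position 9 ')': depth becomes 2
  Position 10 ')': depth becomes 1
  Position 11 '(': depth becomes 2
  Position 12 ')': depth becomes 1
  Position 13 ')': depth becomes 0
  Position 14 '(': depth becomes 1
  Position 15 '(': depth becomes 2
  Position 16 '(': depth becomes 3
  Position 17 ')': depth becomes 2
  Position 18 ')': depth becomes 1
  Position 19 '(': depth becomes 2
  Position 20 ')': depth becomes 1
  Position 21 ')': depth becomes 0
Maximum depth reached: 3

3


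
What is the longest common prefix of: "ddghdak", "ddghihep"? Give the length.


Words: ddghdak, ddghihep
  Position 0: all 'd' => match
  Position 1: all 'd' => match
  Position 2: all 'g' => match
  Position 3: all 'h' => match
  Position 4: ('d', 'i') => mismatch, stop
LCP = "ddgh" (length 4)

4


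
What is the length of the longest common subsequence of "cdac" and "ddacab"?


LCS of "cdac" and "ddacab"
DP table:
           d    d    a    c    a    b
      0    0    0    0    0    0    0
  c   0    0    0    0    1    1    1
  d   0    1    1    1    1    1    1
  a   0    1    1    2    2    2    2
  c   0    1    1    2    3    3    3
LCS length = dp[4][6] = 3

3


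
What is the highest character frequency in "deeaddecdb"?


Input: deeaddecdb
Character counts:
  'a': 1
  'b': 1
  'c': 1
  'd': 4
  'e': 3
Maximum frequency: 4

4


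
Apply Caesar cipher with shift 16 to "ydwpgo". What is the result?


Caesar cipher: shift "ydwpgo" by 16
  'y' (pos 24) + 16 = pos 14 = 'o'
  'd' (pos 3) + 16 = pos 19 = 't'
  'w' (pos 22) + 16 = pos 12 = 'm'
  'p' (pos 15) + 16 = pos 5 = 'f'
  'g' (pos 6) + 16 = pos 22 = 'w'
  'o' (pos 14) + 16 = pos 4 = 'e'
Result: otmfwe

otmfwe


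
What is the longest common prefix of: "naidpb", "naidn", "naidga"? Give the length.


Words: naidpb, naidn, naidga
  Position 0: all 'n' => match
  Position 1: all 'a' => match
  Position 2: all 'i' => match
  Position 3: all 'd' => match
  Position 4: ('p', 'n', 'g') => mismatch, stop
LCP = "naid" (length 4)

4


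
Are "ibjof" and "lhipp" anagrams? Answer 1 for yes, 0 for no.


Strings: "ibjof", "lhipp"
Sorted first:  bfijo
Sorted second: hilpp
Differ at position 0: 'b' vs 'h' => not anagrams

0


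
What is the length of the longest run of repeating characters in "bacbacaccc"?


Input: "bacbacaccc"
Scanning for longest run:
  Position 1 ('a'): new char, reset run to 1
  Position 2 ('c'): new char, reset run to 1
  Position 3 ('b'): new char, reset run to 1
  Position 4 ('a'): new char, reset run to 1
  Position 5 ('c'): new char, reset run to 1
  Position 6 ('a'): new char, reset run to 1
  Position 7 ('c'): new char, reset run to 1
  Position 8 ('c'): continues run of 'c', length=2
  Position 9 ('c'): continues run of 'c', length=3
Longest run: 'c' with length 3

3


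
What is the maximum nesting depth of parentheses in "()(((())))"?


Input: "()(((())))"
Tracking depth:
  Position 0 '(': depth becomes 1
  Position 1 ')': depth becomes 0
  Position 2 '(': depth becomes 1
  Position 3 '(': depth becomes 2
  Position 4 '(': depth becomes 3
  Position 5 '(': depth becomes 4
  Position 6 ')': depth becomes 3
  Position 7 ')': depth becomes 2
  Position 8 ')': depth becomes 1
  Position 9 ')': depth becomes 0
Maximum depth reached: 4

4


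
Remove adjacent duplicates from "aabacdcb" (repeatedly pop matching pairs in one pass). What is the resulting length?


Input: aabacdcb
Stack-based adjacent duplicate removal:
  Read 'a': push. Stack: a
  Read 'a': matches stack top 'a' => pop. Stack: (empty)
  Read 'b': push. Stack: b
  Read 'a': push. Stack: ba
  Read 'c': push. Stack: bac
  Read 'd': push. Stack: bacd
  Read 'c': push. Stack: bacdc
  Read 'b': push. Stack: bacdcb
Final stack: "bacdcb" (length 6)

6


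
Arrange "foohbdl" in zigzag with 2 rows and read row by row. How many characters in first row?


Zigzag "foohbdl" into 2 rows:
Placing characters:
  'f' => row 0
  'o' => row 1
  'o' => row 0
  'h' => row 1
  'b' => row 0
  'd' => row 1
  'l' => row 0
Rows:
  Row 0: "fobl"
  Row 1: "ohd"
First row length: 4

4


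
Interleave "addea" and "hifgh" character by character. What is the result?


Interleaving "addea" and "hifgh":
  Position 0: 'a' from first, 'h' from second => "ah"
  Position 1: 'd' from first, 'i' from second => "di"
  Position 2: 'd' from first, 'f' from second => "df"
  Position 3: 'e' from first, 'g' from second => "eg"
  Position 4: 'a' from first, 'h' from second => "ah"
Result: ahdidfegah

ahdidfegah


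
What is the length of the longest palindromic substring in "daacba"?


Input: "daacba"
Checking substrings for palindromes:
  [1:3] "aa" (len 2) => palindrome
Longest palindromic substring: "aa" with length 2

2


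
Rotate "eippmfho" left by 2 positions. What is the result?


Input: "eippmfho", rotate left by 2
First 2 characters: "ei"
Remaining characters: "ppmfho"
Concatenate remaining + first: "ppmfho" + "ei" = "ppmfhoei"

ppmfhoei


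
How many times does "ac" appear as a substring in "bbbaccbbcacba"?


Searching for "ac" in "bbbaccbbcacba"
Scanning each position:
  Position 0: "bb" => no
  Position 1: "bb" => no
  Position 2: "ba" => no
  Position 3: "ac" => MATCH
  Position 4: "cc" => no
  Position 5: "cb" => no
  Position 6: "bb" => no
  Position 7: "bc" => no
  Position 8: "ca" => no
  Position 9: "ac" => MATCH
  Position 10: "cb" => no
  Position 11: "ba" => no
Total occurrences: 2

2


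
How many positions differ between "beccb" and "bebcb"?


Comparing "beccb" and "bebcb" position by position:
  Position 0: 'b' vs 'b' => same
  Position 1: 'e' vs 'e' => same
  Position 2: 'c' vs 'b' => DIFFER
  Position 3: 'c' vs 'c' => same
  Position 4: 'b' vs 'b' => same
Positions that differ: 1

1


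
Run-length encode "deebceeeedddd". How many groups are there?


Input: deebceeeedddd
Scanning for consecutive runs:
  Group 1: 'd' x 1 (positions 0-0)
  Group 2: 'e' x 2 (positions 1-2)
  Group 3: 'b' x 1 (positions 3-3)
  Group 4: 'c' x 1 (positions 4-4)
  Group 5: 'e' x 4 (positions 5-8)
  Group 6: 'd' x 4 (positions 9-12)
Total groups: 6

6


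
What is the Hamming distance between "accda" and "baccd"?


Comparing "accda" and "baccd" position by position:
  Position 0: 'a' vs 'b' => differ
  Position 1: 'c' vs 'a' => differ
  Position 2: 'c' vs 'c' => same
  Position 3: 'd' vs 'c' => differ
  Position 4: 'a' vs 'd' => differ
Total differences (Hamming distance): 4

4


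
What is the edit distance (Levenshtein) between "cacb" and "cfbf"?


Computing edit distance: "cacb" -> "cfbf"
DP table:
           c    f    b    f
      0    1    2    3    4
  c   1    0    1    2    3
  a   2    1    1    2    3
  c   3    2    2    2    3
  b   4    3    3    2    3
Edit distance = dp[4][4] = 3

3


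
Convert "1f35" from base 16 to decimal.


Input: "1f35" in base 16
Positional expansion:
  Digit '1' (value 1) x 16^3 = 4096
  Digit 'f' (value 15) x 16^2 = 3840
  Digit '3' (value 3) x 16^1 = 48
  Digit '5' (value 5) x 16^0 = 5
Sum = 7989

7989


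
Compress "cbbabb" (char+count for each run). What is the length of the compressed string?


Input: cbbabb
Runs:
  'c' x 1 => "c1"
  'b' x 2 => "b2"
  'a' x 1 => "a1"
  'b' x 2 => "b2"
Compressed: "c1b2a1b2"
Compressed length: 8

8


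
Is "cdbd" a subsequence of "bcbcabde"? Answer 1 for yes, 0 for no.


Check if "cdbd" is a subsequence of "bcbcabde"
Greedy scan:
  Position 0 ('b'): no match needed
  Position 1 ('c'): matches sub[0] = 'c'
  Position 2 ('b'): no match needed
  Position 3 ('c'): no match needed
  Position 4 ('a'): no match needed
  Position 5 ('b'): no match needed
  Position 6 ('d'): matches sub[1] = 'd'
  Position 7 ('e'): no match needed
Only matched 2/4 characters => not a subsequence

0


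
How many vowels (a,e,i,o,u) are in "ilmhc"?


Input: ilmhc
Checking each character:
  'i' at position 0: vowel (running total: 1)
  'l' at position 1: consonant
  'm' at position 2: consonant
  'h' at position 3: consonant
  'c' at position 4: consonant
Total vowels: 1

1


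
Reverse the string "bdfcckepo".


Input: bdfcckepo
Reading characters right to left:
  Position 8: 'o'
  Position 7: 'p'
  Position 6: 'e'
  Position 5: 'k'
  Position 4: 'c'
  Position 3: 'c'
  Position 2: 'f'
  Position 1: 'd'
  Position 0: 'b'
Reversed: opekccfdb

opekccfdb


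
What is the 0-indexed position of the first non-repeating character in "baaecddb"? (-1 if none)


Input: baaecddb
Character frequencies:
  'a': 2
  'b': 2
  'c': 1
  'd': 2
  'e': 1
Scanning left to right for freq == 1:
  Position 0 ('b'): freq=2, skip
  Position 1 ('a'): freq=2, skip
  Position 2 ('a'): freq=2, skip
  Position 3 ('e'): unique! => answer = 3

3


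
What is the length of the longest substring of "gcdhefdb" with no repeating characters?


Input: "gcdhefdb"
Sliding window (track last position of each char):
  Position 0 ('g'): window [0,0] length 1 -- new best
  Position 1 ('c'): window [0,1] length 2 -- new best
  Position 2 ('d'): window [0,2] length 3 -- new best
  Position 3 ('h'): window [0,3] length 4 -- new best
  Position 4 ('e'): window [0,4] length 5 -- new best
  Position 5 ('f'): window [0,5] length 6 -- new best
  Position 6 ('d'): repeat (last at 2), move window start to 3
  Position 6 ('d'): window [3,6] length 4
  Position 7 ('b'): window [3,7] length 5
Longest substring with no repeats: "gcdhef" with length 6

6


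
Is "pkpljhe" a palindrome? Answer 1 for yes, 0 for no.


Input: pkpljhe
Reversed: ehjlpkp
  Compare pos 0 ('p') with pos 6 ('e'): MISMATCH
  Compare pos 1 ('k') with pos 5 ('h'): MISMATCH
  Compare pos 2 ('p') with pos 4 ('j'): MISMATCH
Result: not a palindrome

0


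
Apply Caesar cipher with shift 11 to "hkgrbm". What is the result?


Caesar cipher: shift "hkgrbm" by 11
  'h' (pos 7) + 11 = pos 18 = 's'
  'k' (pos 10) + 11 = pos 21 = 'v'
  'g' (pos 6) + 11 = pos 17 = 'r'
  'r' (pos 17) + 11 = pos 2 = 'c'
  'b' (pos 1) + 11 = pos 12 = 'm'
  'm' (pos 12) + 11 = pos 23 = 'x'
Result: svrcmx

svrcmx


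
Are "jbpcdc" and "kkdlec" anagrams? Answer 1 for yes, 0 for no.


Strings: "jbpcdc", "kkdlec"
Sorted first:  bccdjp
Sorted second: cdekkl
Differ at position 0: 'b' vs 'c' => not anagrams

0


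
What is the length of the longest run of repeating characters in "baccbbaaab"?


Input: "baccbbaaab"
Scanning for longest run:
  Position 1 ('a'): new char, reset run to 1
  Position 2 ('c'): new char, reset run to 1
  Position 3 ('c'): continues run of 'c', length=2
  Position 4 ('b'): new char, reset run to 1
  Position 5 ('b'): continues run of 'b', length=2
  Position 6 ('a'): new char, reset run to 1
  Position 7 ('a'): continues run of 'a', length=2
  Position 8 ('a'): continues run of 'a', length=3
  Position 9 ('b'): new char, reset run to 1
Longest run: 'a' with length 3

3


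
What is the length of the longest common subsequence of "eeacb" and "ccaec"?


LCS of "eeacb" and "ccaec"
DP table:
           c    c    a    e    c
      0    0    0    0    0    0
  e   0    0    0    0    1    1
  e   0    0    0    0    1    1
  a   0    0    0    1    1    1
  c   0    1    1    1    1    2
  b   0    1    1    1    1    2
LCS length = dp[5][5] = 2

2


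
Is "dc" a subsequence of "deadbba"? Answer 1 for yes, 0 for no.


Check if "dc" is a subsequence of "deadbba"
Greedy scan:
  Position 0 ('d'): matches sub[0] = 'd'
  Position 1 ('e'): no match needed
  Position 2 ('a'): no match needed
  Position 3 ('d'): no match needed
  Position 4 ('b'): no match needed
  Position 5 ('b'): no match needed
  Position 6 ('a'): no match needed
Only matched 1/2 characters => not a subsequence

0


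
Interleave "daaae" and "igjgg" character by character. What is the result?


Interleaving "daaae" and "igjgg":
  Position 0: 'd' from first, 'i' from second => "di"
  Position 1: 'a' from first, 'g' from second => "ag"
  Position 2: 'a' from first, 'j' from second => "aj"
  Position 3: 'a' from first, 'g' from second => "ag"
  Position 4: 'e' from first, 'g' from second => "eg"
Result: diagajageg

diagajageg


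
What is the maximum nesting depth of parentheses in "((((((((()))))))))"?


Input: "((((((((()))))))))"
Tracking depth:
  Position 0 '(': depth becomes 1
  Position 1 '(': depth becomes 2
  Position 2 '(': depth becomes 3
  Position 3 '(': depth becomes 4
  Position 4 '(': depth becomes 5
  Position 5 '(': depth becomes 6
  Position 6 '(': depth becomes 7
  Position 7 '(': depth becomes 8
  Position 8 '(': depth becomes 9
  Position 9 ')': depth becomes 8
  Position 10 ')': depth becomes 7
  Position 11 ')': depth becomes 6
  Position 12 ')': depth becomes 5
  Position 13 ')': depth becomes 4
  Position 14 ')': depth becomes 3
  Position 15 ')': depth becomes 2
  Position 16 ')': depth becomes 1
  Position 17 ')': depth becomes 0
Maximum depth reached: 9

9


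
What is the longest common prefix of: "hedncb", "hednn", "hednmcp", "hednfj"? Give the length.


Words: hedncb, hednn, hednmcp, hednfj
  Position 0: all 'h' => match
  Position 1: all 'e' => match
  Position 2: all 'd' => match
  Position 3: all 'n' => match
  Position 4: ('c', 'n', 'm', 'f') => mismatch, stop
LCP = "hedn" (length 4)

4


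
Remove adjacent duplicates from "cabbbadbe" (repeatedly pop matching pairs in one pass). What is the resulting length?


Input: cabbbadbe
Stack-based adjacent duplicate removal:
  Read 'c': push. Stack: c
  Read 'a': push. Stack: ca
  Read 'b': push. Stack: cab
  Read 'b': matches stack top 'b' => pop. Stack: ca
  Read 'b': push. Stack: cab
  Read 'a': push. Stack: caba
  Read 'd': push. Stack: cabad
  Read 'b': push. Stack: cabadb
  Read 'e': push. Stack: cabadbe
Final stack: "cabadbe" (length 7)

7


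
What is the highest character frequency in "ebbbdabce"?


Input: ebbbdabce
Character counts:
  'a': 1
  'b': 4
  'c': 1
  'd': 1
  'e': 2
Maximum frequency: 4

4


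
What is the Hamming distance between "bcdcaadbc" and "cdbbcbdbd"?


Comparing "bcdcaadbc" and "cdbbcbdbd" position by position:
  Position 0: 'b' vs 'c' => differ
  Position 1: 'c' vs 'd' => differ
  Position 2: 'd' vs 'b' => differ
  Position 3: 'c' vs 'b' => differ
  Position 4: 'a' vs 'c' => differ
  Position 5: 'a' vs 'b' => differ
  Position 6: 'd' vs 'd' => same
  Position 7: 'b' vs 'b' => same
  Position 8: 'c' vs 'd' => differ
Total differences (Hamming distance): 7

7


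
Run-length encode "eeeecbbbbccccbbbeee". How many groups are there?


Input: eeeecbbbbccccbbbeee
Scanning for consecutive runs:
  Group 1: 'e' x 4 (positions 0-3)
  Group 2: 'c' x 1 (positions 4-4)
  Group 3: 'b' x 4 (positions 5-8)
  Group 4: 'c' x 4 (positions 9-12)
  Group 5: 'b' x 3 (positions 13-15)
  Group 6: 'e' x 3 (positions 16-18)
Total groups: 6

6


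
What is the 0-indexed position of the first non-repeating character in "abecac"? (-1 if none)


Input: abecac
Character frequencies:
  'a': 2
  'b': 1
  'c': 2
  'e': 1
Scanning left to right for freq == 1:
  Position 0 ('a'): freq=2, skip
  Position 1 ('b'): unique! => answer = 1

1


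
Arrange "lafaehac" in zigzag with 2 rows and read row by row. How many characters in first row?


Zigzag "lafaehac" into 2 rows:
Placing characters:
  'l' => row 0
  'a' => row 1
  'f' => row 0
  'a' => row 1
  'e' => row 0
  'h' => row 1
  'a' => row 0
  'c' => row 1
Rows:
  Row 0: "lfea"
  Row 1: "aahc"
First row length: 4

4


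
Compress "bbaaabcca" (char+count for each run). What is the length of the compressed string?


Input: bbaaabcca
Runs:
  'b' x 2 => "b2"
  'a' x 3 => "a3"
  'b' x 1 => "b1"
  'c' x 2 => "c2"
  'a' x 1 => "a1"
Compressed: "b2a3b1c2a1"
Compressed length: 10

10


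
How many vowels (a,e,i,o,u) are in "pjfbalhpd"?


Input: pjfbalhpd
Checking each character:
  'p' at position 0: consonant
  'j' at position 1: consonant
  'f' at position 2: consonant
  'b' at position 3: consonant
  'a' at position 4: vowel (running total: 1)
  'l' at position 5: consonant
  'h' at position 6: consonant
  'p' at position 7: consonant
  'd' at position 8: consonant
Total vowels: 1

1


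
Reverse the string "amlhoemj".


Input: amlhoemj
Reading characters right to left:
  Position 7: 'j'
  Position 6: 'm'
  Position 5: 'e'
  Position 4: 'o'
  Position 3: 'h'
  Position 2: 'l'
  Position 1: 'm'
  Position 0: 'a'
Reversed: jmeohlma

jmeohlma


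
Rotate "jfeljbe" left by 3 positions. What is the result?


Input: "jfeljbe", rotate left by 3
First 3 characters: "jfe"
Remaining characters: "ljbe"
Concatenate remaining + first: "ljbe" + "jfe" = "ljbejfe"

ljbejfe


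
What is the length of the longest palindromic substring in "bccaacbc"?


Input: "bccaacbc"
Checking substrings for palindromes:
  [2:6] "caac" (len 4) => palindrome
  [5:8] "cbc" (len 3) => palindrome
  [1:3] "cc" (len 2) => palindrome
  [3:5] "aa" (len 2) => palindrome
Longest palindromic substring: "caac" with length 4

4


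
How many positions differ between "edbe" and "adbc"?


Comparing "edbe" and "adbc" position by position:
  Position 0: 'e' vs 'a' => DIFFER
  Position 1: 'd' vs 'd' => same
  Position 2: 'b' vs 'b' => same
  Position 3: 'e' vs 'c' => DIFFER
Positions that differ: 2

2


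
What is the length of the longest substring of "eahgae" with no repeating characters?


Input: "eahgae"
Sliding window (track last position of each char):
  Position 0 ('e'): window [0,0] length 1 -- new best
  Position 1 ('a'): window [0,1] length 2 -- new best
  Position 2 ('h'): window [0,2] length 3 -- new best
  Position 3 ('g'): window [0,3] length 4 -- new best
  Position 4 ('a'): repeat (last at 1), move window start to 2
  Position 4 ('a'): window [2,4] length 3
  Position 5 ('e'): window [2,5] length 4
Longest substring with no repeats: "eahg" with length 4

4


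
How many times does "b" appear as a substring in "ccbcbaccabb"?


Searching for "b" in "ccbcbaccabb"
Scanning each position:
  Position 0: "c" => no
  Position 1: "c" => no
  Position 2: "b" => MATCH
  Position 3: "c" => no
  Position 4: "b" => MATCH
  Position 5: "a" => no
  Position 6: "c" => no
  Position 7: "c" => no
  Position 8: "a" => no
  Position 9: "b" => MATCH
  Position 10: "b" => MATCH
Total occurrences: 4

4


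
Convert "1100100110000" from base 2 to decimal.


Input: "1100100110000" in base 2
Positional expansion:
  Digit '1' (value 1) x 2^12 = 4096
  Digit '1' (value 1) x 2^11 = 2048
  Digit '0' (value 0) x 2^10 = 0
  Digit '0' (value 0) x 2^9 = 0
  Digit '1' (value 1) x 2^8 = 256
  Digit '0' (value 0) x 2^7 = 0
  Digit '0' (value 0) x 2^6 = 0
  Digit '1' (value 1) x 2^5 = 32
  Digit '1' (value 1) x 2^4 = 16
  Digit '0' (value 0) x 2^3 = 0
  Digit '0' (value 0) x 2^2 = 0
  Digit '0' (value 0) x 2^1 = 0
  Digit '0' (value 0) x 2^0 = 0
Sum = 6448

6448


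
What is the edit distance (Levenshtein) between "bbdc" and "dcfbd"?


Computing edit distance: "bbdc" -> "dcfbd"
DP table:
           d    c    f    b    d
      0    1    2    3    4    5
  b   1    1    2    3    3    4
  b   2    2    2    3    3    4
  d   3    2    3    3    4    3
  c   4    3    2    3    4    4
Edit distance = dp[4][5] = 4

4


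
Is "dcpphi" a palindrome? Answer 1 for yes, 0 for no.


Input: dcpphi
Reversed: ihppcd
  Compare pos 0 ('d') with pos 5 ('i'): MISMATCH
  Compare pos 1 ('c') with pos 4 ('h'): MISMATCH
  Compare pos 2 ('p') with pos 3 ('p'): match
Result: not a palindrome

0


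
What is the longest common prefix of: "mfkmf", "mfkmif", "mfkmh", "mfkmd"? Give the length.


Words: mfkmf, mfkmif, mfkmh, mfkmd
  Position 0: all 'm' => match
  Position 1: all 'f' => match
  Position 2: all 'k' => match
  Position 3: all 'm' => match
  Position 4: ('f', 'i', 'h', 'd') => mismatch, stop
LCP = "mfkm" (length 4)

4


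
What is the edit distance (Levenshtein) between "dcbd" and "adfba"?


Computing edit distance: "dcbd" -> "adfba"
DP table:
           a    d    f    b    a
      0    1    2    3    4    5
  d   1    1    1    2    3    4
  c   2    2    2    2    3    4
  b   3    3    3    3    2    3
  d   4    4    3    4    3    3
Edit distance = dp[4][5] = 3

3


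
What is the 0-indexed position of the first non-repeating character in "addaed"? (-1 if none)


Input: addaed
Character frequencies:
  'a': 2
  'd': 3
  'e': 1
Scanning left to right for freq == 1:
  Position 0 ('a'): freq=2, skip
  Position 1 ('d'): freq=3, skip
  Position 2 ('d'): freq=3, skip
  Position 3 ('a'): freq=2, skip
  Position 4 ('e'): unique! => answer = 4

4


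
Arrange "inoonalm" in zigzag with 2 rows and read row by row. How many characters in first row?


Zigzag "inoonalm" into 2 rows:
Placing characters:
  'i' => row 0
  'n' => row 1
  'o' => row 0
  'o' => row 1
  'n' => row 0
  'a' => row 1
  'l' => row 0
  'm' => row 1
Rows:
  Row 0: "ionl"
  Row 1: "noam"
First row length: 4

4


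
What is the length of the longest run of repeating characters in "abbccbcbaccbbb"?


Input: "abbccbcbaccbbb"
Scanning for longest run:
  Position 1 ('b'): new char, reset run to 1
  Position 2 ('b'): continues run of 'b', length=2
  Position 3 ('c'): new char, reset run to 1
  Position 4 ('c'): continues run of 'c', length=2
  Position 5 ('b'): new char, reset run to 1
  Position 6 ('c'): new char, reset run to 1
  Position 7 ('b'): new char, reset run to 1
  Position 8 ('a'): new char, reset run to 1
  Position 9 ('c'): new char, reset run to 1
  Position 10 ('c'): continues run of 'c', length=2
  Position 11 ('b'): new char, reset run to 1
  Position 12 ('b'): continues run of 'b', length=2
  Position 13 ('b'): continues run of 'b', length=3
Longest run: 'b' with length 3

3


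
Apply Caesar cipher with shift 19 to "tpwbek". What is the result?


Caesar cipher: shift "tpwbek" by 19
  't' (pos 19) + 19 = pos 12 = 'm'
  'p' (pos 15) + 19 = pos 8 = 'i'
  'w' (pos 22) + 19 = pos 15 = 'p'
  'b' (pos 1) + 19 = pos 20 = 'u'
  'e' (pos 4) + 19 = pos 23 = 'x'
  'k' (pos 10) + 19 = pos 3 = 'd'
Result: mipuxd

mipuxd


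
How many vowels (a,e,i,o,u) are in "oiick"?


Input: oiick
Checking each character:
  'o' at position 0: vowel (running total: 1)
  'i' at position 1: vowel (running total: 2)
  'i' at position 2: vowel (running total: 3)
  'c' at position 3: consonant
  'k' at position 4: consonant
Total vowels: 3

3


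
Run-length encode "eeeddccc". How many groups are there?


Input: eeeddccc
Scanning for consecutive runs:
  Group 1: 'e' x 3 (positions 0-2)
  Group 2: 'd' x 2 (positions 3-4)
  Group 3: 'c' x 3 (positions 5-7)
Total groups: 3

3


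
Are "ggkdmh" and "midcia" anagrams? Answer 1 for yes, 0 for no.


Strings: "ggkdmh", "midcia"
Sorted first:  dgghkm
Sorted second: acdiim
Differ at position 0: 'd' vs 'a' => not anagrams

0


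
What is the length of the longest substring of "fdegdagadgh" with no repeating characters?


Input: "fdegdagadgh"
Sliding window (track last position of each char):
  Position 0 ('f'): window [0,0] length 1 -- new best
  Position 1 ('d'): window [0,1] length 2 -- new best
  Position 2 ('e'): window [0,2] length 3 -- new best
  Position 3 ('g'): window [0,3] length 4 -- new best
  Position 4 ('d'): repeat (last at 1), move window start to 2
  Position 4 ('d'): window [2,4] length 3
  Position 5 ('a'): window [2,5] length 4
  Position 6 ('g'): repeat (last at 3), move window start to 4
  Position 6 ('g'): window [4,6] length 3
  Position 7 ('a'): repeat (last at 5), move window start to 6
  Position 7 ('a'): window [6,7] length 2
  Position 8 ('d'): window [6,8] length 3
  Position 9 ('g'): repeat (last at 6), move window start to 7
  Position 9 ('g'): window [7,9] length 3
  Position 10 ('h'): window [7,10] length 4
Longest substring with no repeats: "fdeg" with length 4

4


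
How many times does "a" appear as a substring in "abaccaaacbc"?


Searching for "a" in "abaccaaacbc"
Scanning each position:
  Position 0: "a" => MATCH
  Position 1: "b" => no
  Position 2: "a" => MATCH
  Position 3: "c" => no
  Position 4: "c" => no
  Position 5: "a" => MATCH
  Position 6: "a" => MATCH
  Position 7: "a" => MATCH
  Position 8: "c" => no
  Position 9: "b" => no
  Position 10: "c" => no
Total occurrences: 5

5


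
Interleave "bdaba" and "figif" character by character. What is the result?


Interleaving "bdaba" and "figif":
  Position 0: 'b' from first, 'f' from second => "bf"
  Position 1: 'd' from first, 'i' from second => "di"
  Position 2: 'a' from first, 'g' from second => "ag"
  Position 3: 'b' from first, 'i' from second => "bi"
  Position 4: 'a' from first, 'f' from second => "af"
Result: bfdiagbiaf

bfdiagbiaf


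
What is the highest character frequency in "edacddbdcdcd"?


Input: edacddbdcdcd
Character counts:
  'a': 1
  'b': 1
  'c': 3
  'd': 6
  'e': 1
Maximum frequency: 6

6


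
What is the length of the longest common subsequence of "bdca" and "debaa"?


LCS of "bdca" and "debaa"
DP table:
           d    e    b    a    a
      0    0    0    0    0    0
  b   0    0    0    1    1    1
  d   0    1    1    1    1    1
  c   0    1    1    1    1    1
  a   0    1    1    1    2    2
LCS length = dp[4][5] = 2

2


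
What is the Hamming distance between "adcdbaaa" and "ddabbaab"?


Comparing "adcdbaaa" and "ddabbaab" position by position:
  Position 0: 'a' vs 'd' => differ
  Position 1: 'd' vs 'd' => same
  Position 2: 'c' vs 'a' => differ
  Position 3: 'd' vs 'b' => differ
  Position 4: 'b' vs 'b' => same
  Position 5: 'a' vs 'a' => same
  Position 6: 'a' vs 'a' => same
  Position 7: 'a' vs 'b' => differ
Total differences (Hamming distance): 4

4


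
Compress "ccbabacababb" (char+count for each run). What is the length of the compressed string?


Input: ccbabacababb
Runs:
  'c' x 2 => "c2"
  'b' x 1 => "b1"
  'a' x 1 => "a1"
  'b' x 1 => "b1"
  'a' x 1 => "a1"
  'c' x 1 => "c1"
  'a' x 1 => "a1"
  'b' x 1 => "b1"
  'a' x 1 => "a1"
  'b' x 2 => "b2"
Compressed: "c2b1a1b1a1c1a1b1a1b2"
Compressed length: 20

20


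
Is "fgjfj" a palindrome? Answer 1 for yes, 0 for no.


Input: fgjfj
Reversed: jfjgf
  Compare pos 0 ('f') with pos 4 ('j'): MISMATCH
  Compare pos 1 ('g') with pos 3 ('f'): MISMATCH
Result: not a palindrome

0


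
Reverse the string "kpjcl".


Input: kpjcl
Reading characters right to left:
  Position 4: 'l'
  Position 3: 'c'
  Position 2: 'j'
  Position 1: 'p'
  Position 0: 'k'
Reversed: lcjpk

lcjpk


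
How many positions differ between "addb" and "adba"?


Comparing "addb" and "adba" position by position:
  Position 0: 'a' vs 'a' => same
  Position 1: 'd' vs 'd' => same
  Position 2: 'd' vs 'b' => DIFFER
  Position 3: 'b' vs 'a' => DIFFER
Positions that differ: 2

2


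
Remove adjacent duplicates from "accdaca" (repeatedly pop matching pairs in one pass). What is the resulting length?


Input: accdaca
Stack-based adjacent duplicate removal:
  Read 'a': push. Stack: a
  Read 'c': push. Stack: ac
  Read 'c': matches stack top 'c' => pop. Stack: a
  Read 'd': push. Stack: ad
  Read 'a': push. Stack: ada
  Read 'c': push. Stack: adac
  Read 'a': push. Stack: adaca
Final stack: "adaca" (length 5)

5


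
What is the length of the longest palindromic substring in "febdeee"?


Input: "febdeee"
Checking substrings for palindromes:
  [4:7] "eee" (len 3) => palindrome
  [4:6] "ee" (len 2) => palindrome
  [5:7] "ee" (len 2) => palindrome
Longest palindromic substring: "eee" with length 3

3


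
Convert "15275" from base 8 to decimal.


Input: "15275" in base 8
Positional expansion:
  Digit '1' (value 1) x 8^4 = 4096
  Digit '5' (value 5) x 8^3 = 2560
  Digit '2' (value 2) x 8^2 = 128
  Digit '7' (value 7) x 8^1 = 56
  Digit '5' (value 5) x 8^0 = 5
Sum = 6845

6845


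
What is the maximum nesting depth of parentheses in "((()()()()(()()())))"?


Input: "((()()()()(()()())))"
Tracking depth:
  Position 0 '(': depth becomes 1
  Position 1 '(': depth becomes 2
  Position 2 '(': depth becomes 3
  Position 3 ')': depth becomes 2
  Position 4 '(': depth becomes 3
  Position 5 ')': depth becomes 2
  Position 6 '(': depth becomes 3
  Position 7 ')': depth becomes 2
  Position 8 '(': depth becomes 3
  Position 9 ')': depth becomes 2
  Position 10 '(': depth becomes 3
  Position 11 '(': depth becomes 4
  Position 12 ')': depth becomes 3
  Position 13 '(': depth becomes 4
  Position 14 ')': depth becomes 3
  Position 15 '(': depth becomes 4
  Position 16 ')': depth becomes 3
  Position 17 ')': depth becomes 2
  Position 18 ')': depth becomes 1
  Position 19 ')': depth becomes 0
Maximum depth reached: 4

4


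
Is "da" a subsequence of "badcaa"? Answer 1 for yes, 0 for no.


Check if "da" is a subsequence of "badcaa"
Greedy scan:
  Position 0 ('b'): no match needed
  Position 1 ('a'): no match needed
  Position 2 ('d'): matches sub[0] = 'd'
  Position 3 ('c'): no match needed
  Position 4 ('a'): matches sub[1] = 'a'
  Position 5 ('a'): no match needed
All 2 characters matched => is a subsequence

1


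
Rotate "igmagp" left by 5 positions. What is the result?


Input: "igmagp", rotate left by 5
First 5 characters: "igmag"
Remaining characters: "p"
Concatenate remaining + first: "p" + "igmag" = "pigmag"

pigmag


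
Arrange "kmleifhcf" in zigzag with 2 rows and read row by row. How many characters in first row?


Zigzag "kmleifhcf" into 2 rows:
Placing characters:
  'k' => row 0
  'm' => row 1
  'l' => row 0
  'e' => row 1
  'i' => row 0
  'f' => row 1
  'h' => row 0
  'c' => row 1
  'f' => row 0
Rows:
  Row 0: "klihf"
  Row 1: "mefc"
First row length: 5

5


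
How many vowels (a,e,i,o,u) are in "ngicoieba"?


Input: ngicoieba
Checking each character:
  'n' at position 0: consonant
  'g' at position 1: consonant
  'i' at position 2: vowel (running total: 1)
  'c' at position 3: consonant
  'o' at position 4: vowel (running total: 2)
  'i' at position 5: vowel (running total: 3)
  'e' at position 6: vowel (running total: 4)
  'b' at position 7: consonant
  'a' at position 8: vowel (running total: 5)
Total vowels: 5

5


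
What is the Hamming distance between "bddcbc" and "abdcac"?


Comparing "bddcbc" and "abdcac" position by position:
  Position 0: 'b' vs 'a' => differ
  Position 1: 'd' vs 'b' => differ
  Position 2: 'd' vs 'd' => same
  Position 3: 'c' vs 'c' => same
  Position 4: 'b' vs 'a' => differ
  Position 5: 'c' vs 'c' => same
Total differences (Hamming distance): 3

3


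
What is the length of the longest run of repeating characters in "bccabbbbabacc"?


Input: "bccabbbbabacc"
Scanning for longest run:
  Position 1 ('c'): new char, reset run to 1
  Position 2 ('c'): continues run of 'c', length=2
  Position 3 ('a'): new char, reset run to 1
  Position 4 ('b'): new char, reset run to 1
  Position 5 ('b'): continues run of 'b', length=2
  Position 6 ('b'): continues run of 'b', length=3
  Position 7 ('b'): continues run of 'b', length=4
  Position 8 ('a'): new char, reset run to 1
  Position 9 ('b'): new char, reset run to 1
  Position 10 ('a'): new char, reset run to 1
  Position 11 ('c'): new char, reset run to 1
  Position 12 ('c'): continues run of 'c', length=2
Longest run: 'b' with length 4

4


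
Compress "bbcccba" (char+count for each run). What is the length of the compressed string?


Input: bbcccba
Runs:
  'b' x 2 => "b2"
  'c' x 3 => "c3"
  'b' x 1 => "b1"
  'a' x 1 => "a1"
Compressed: "b2c3b1a1"
Compressed length: 8

8


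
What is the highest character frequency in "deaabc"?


Input: deaabc
Character counts:
  'a': 2
  'b': 1
  'c': 1
  'd': 1
  'e': 1
Maximum frequency: 2

2


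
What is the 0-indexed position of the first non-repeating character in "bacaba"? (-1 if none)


Input: bacaba
Character frequencies:
  'a': 3
  'b': 2
  'c': 1
Scanning left to right for freq == 1:
  Position 0 ('b'): freq=2, skip
  Position 1 ('a'): freq=3, skip
  Position 2 ('c'): unique! => answer = 2

2


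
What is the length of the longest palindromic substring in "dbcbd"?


Input: "dbcbd"
Checking substrings for palindromes:
  [0:5] "dbcbd" (len 5) => palindrome
  [1:4] "bcb" (len 3) => palindrome
Longest palindromic substring: "dbcbd" with length 5

5


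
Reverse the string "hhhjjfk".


Input: hhhjjfk
Reading characters right to left:
  Position 6: 'k'
  Position 5: 'f'
  Position 4: 'j'
  Position 3: 'j'
  Position 2: 'h'
  Position 1: 'h'
  Position 0: 'h'
Reversed: kfjjhhh

kfjjhhh


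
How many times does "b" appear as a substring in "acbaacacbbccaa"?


Searching for "b" in "acbaacacbbccaa"
Scanning each position:
  Position 0: "a" => no
  Position 1: "c" => no
  Position 2: "b" => MATCH
  Position 3: "a" => no
  Position 4: "a" => no
  Position 5: "c" => no
  Position 6: "a" => no
  Position 7: "c" => no
  Position 8: "b" => MATCH
  Position 9: "b" => MATCH
  Position 10: "c" => no
  Position 11: "c" => no
  Position 12: "a" => no
  Position 13: "a" => no
Total occurrences: 3

3


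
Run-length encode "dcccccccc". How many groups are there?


Input: dcccccccc
Scanning for consecutive runs:
  Group 1: 'd' x 1 (positions 0-0)
  Group 2: 'c' x 8 (positions 1-8)
Total groups: 2

2


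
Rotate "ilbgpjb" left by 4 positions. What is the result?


Input: "ilbgpjb", rotate left by 4
First 4 characters: "ilbg"
Remaining characters: "pjb"
Concatenate remaining + first: "pjb" + "ilbg" = "pjbilbg"

pjbilbg


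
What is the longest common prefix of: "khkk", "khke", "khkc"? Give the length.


Words: khkk, khke, khkc
  Position 0: all 'k' => match
  Position 1: all 'h' => match
  Position 2: all 'k' => match
  Position 3: ('k', 'e', 'c') => mismatch, stop
LCP = "khk" (length 3)

3


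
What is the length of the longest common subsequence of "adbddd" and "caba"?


LCS of "adbddd" and "caba"
DP table:
           c    a    b    a
      0    0    0    0    0
  a   0    0    1    1    1
  d   0    0    1    1    1
  b   0    0    1    2    2
  d   0    0    1    2    2
  d   0    0    1    2    2
  d   0    0    1    2    2
LCS length = dp[6][4] = 2

2


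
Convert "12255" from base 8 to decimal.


Input: "12255" in base 8
Positional expansion:
  Digit '1' (value 1) x 8^4 = 4096
  Digit '2' (value 2) x 8^3 = 1024
  Digit '2' (value 2) x 8^2 = 128
  Digit '5' (value 5) x 8^1 = 40
  Digit '5' (value 5) x 8^0 = 5
Sum = 5293

5293


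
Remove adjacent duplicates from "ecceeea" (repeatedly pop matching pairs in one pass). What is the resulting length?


Input: ecceeea
Stack-based adjacent duplicate removal:
  Read 'e': push. Stack: e
  Read 'c': push. Stack: ec
  Read 'c': matches stack top 'c' => pop. Stack: e
  Read 'e': matches stack top 'e' => pop. Stack: (empty)
  Read 'e': push. Stack: e
  Read 'e': matches stack top 'e' => pop. Stack: (empty)
  Read 'a': push. Stack: a
Final stack: "a" (length 1)

1


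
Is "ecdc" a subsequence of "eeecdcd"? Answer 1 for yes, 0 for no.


Check if "ecdc" is a subsequence of "eeecdcd"
Greedy scan:
  Position 0 ('e'): matches sub[0] = 'e'
  Position 1 ('e'): no match needed
  Position 2 ('e'): no match needed
  Position 3 ('c'): matches sub[1] = 'c'
  Position 4 ('d'): matches sub[2] = 'd'
  Position 5 ('c'): matches sub[3] = 'c'
  Position 6 ('d'): no match needed
All 4 characters matched => is a subsequence

1
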